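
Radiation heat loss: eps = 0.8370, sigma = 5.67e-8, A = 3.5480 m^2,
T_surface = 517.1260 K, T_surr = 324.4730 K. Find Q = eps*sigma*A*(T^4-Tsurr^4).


T^4 = 7.1513e+10
Tsurr^4 = 1.1084e+10
Q = 0.8370 * 5.67e-8 * 3.5480 * 6.0429e+10 = 10175.0106 W

10175.0106 W


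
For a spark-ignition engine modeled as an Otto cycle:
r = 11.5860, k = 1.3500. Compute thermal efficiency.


r^(k-1) = 2.3571
eta = 1 - 1/2.3571 = 0.5757 = 57.5749%

57.5749%


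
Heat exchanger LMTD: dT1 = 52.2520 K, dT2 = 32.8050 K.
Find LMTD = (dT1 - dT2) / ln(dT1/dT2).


dT1/dT2 = 1.5928
ln(dT1/dT2) = 0.4655
LMTD = 19.4470 / 0.4655 = 41.7768 K

41.7768 K


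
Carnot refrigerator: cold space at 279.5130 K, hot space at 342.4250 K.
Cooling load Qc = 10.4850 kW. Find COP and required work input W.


COP = 279.5130 / 62.9120 = 4.4429
W = 10.4850 / 4.4429 = 2.3599 kW

COP = 4.4429, W = 2.3599 kW


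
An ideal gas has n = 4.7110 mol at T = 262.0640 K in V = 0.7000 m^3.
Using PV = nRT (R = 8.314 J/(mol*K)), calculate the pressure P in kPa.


P = nRT/V = 4.7110 * 8.314 * 262.0640 / 0.7000
= 10264.3273 / 0.7000 = 14663.3246 Pa = 14.6633 kPa

14.6633 kPa


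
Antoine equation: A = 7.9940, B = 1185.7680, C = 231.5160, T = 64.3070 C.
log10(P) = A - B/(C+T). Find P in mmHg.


C+T = 295.8230
B/(C+T) = 4.0084
log10(P) = 7.9940 - 4.0084 = 3.9856
P = 10^3.9856 = 9674.5357 mmHg

9674.5357 mmHg


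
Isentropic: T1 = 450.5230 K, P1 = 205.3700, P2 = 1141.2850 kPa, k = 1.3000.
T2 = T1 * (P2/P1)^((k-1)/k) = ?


(k-1)/k = 0.2308
(P2/P1)^exp = 1.4856
T2 = 450.5230 * 1.4856 = 669.2788 K

669.2788 K


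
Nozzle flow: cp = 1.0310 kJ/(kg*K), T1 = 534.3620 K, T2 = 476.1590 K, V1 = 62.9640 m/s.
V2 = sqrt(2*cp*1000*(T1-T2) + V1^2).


dT = 58.2030 K
2*cp*1000*dT = 120014.5860
V1^2 = 3964.4653
V2 = sqrt(123979.0513) = 352.1066 m/s

352.1066 m/s


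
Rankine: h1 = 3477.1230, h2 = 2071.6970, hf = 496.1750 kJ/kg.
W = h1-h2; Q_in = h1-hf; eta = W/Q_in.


W = 1405.4260 kJ/kg
Q_in = 2980.9480 kJ/kg
eta = 0.4715 = 47.1469%

eta = 47.1469%


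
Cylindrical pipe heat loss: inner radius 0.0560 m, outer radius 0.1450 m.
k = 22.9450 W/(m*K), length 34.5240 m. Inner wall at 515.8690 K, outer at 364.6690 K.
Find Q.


dT = 151.2000 K
ln(ro/ri) = 0.9514
Q = 2*pi*22.9450*34.5240*151.2000 / 0.9514 = 791017.1063 W

791017.1063 W


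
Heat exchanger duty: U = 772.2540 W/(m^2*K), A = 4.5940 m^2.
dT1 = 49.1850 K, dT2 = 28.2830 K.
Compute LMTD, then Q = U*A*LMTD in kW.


LMTD = 37.7751 K
Q = 772.2540 * 4.5940 * 37.7751 = 134015.9610 W = 134.0160 kW

134.0160 kW


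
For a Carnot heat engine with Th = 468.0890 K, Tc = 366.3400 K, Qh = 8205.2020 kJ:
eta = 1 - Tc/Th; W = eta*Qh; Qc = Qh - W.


eta = 1 - 366.3400/468.0890 = 0.2174
W = 0.2174 * 8205.2020 = 1783.5734 kJ
Qc = 8205.2020 - 1783.5734 = 6421.6286 kJ

eta = 21.7371%, W = 1783.5734 kJ, Qc = 6421.6286 kJ


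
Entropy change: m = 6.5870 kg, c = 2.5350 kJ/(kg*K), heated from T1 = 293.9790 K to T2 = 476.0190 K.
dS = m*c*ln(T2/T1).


T2/T1 = 1.6192
ln(T2/T1) = 0.4819
dS = 6.5870 * 2.5350 * 0.4819 = 8.0476 kJ/K

8.0476 kJ/K


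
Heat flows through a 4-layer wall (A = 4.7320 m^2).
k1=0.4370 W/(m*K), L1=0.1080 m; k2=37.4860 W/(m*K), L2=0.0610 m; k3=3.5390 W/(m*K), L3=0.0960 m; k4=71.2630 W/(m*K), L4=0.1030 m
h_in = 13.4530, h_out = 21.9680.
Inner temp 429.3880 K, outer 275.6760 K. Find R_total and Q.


R_conv_in = 1/(13.4530*4.7320) = 0.0157
R_1 = 0.1080/(0.4370*4.7320) = 0.0522
R_2 = 0.0610/(37.4860*4.7320) = 0.0003
R_3 = 0.0960/(3.5390*4.7320) = 0.0057
R_4 = 0.1030/(71.2630*4.7320) = 0.0003
R_conv_out = 1/(21.9680*4.7320) = 0.0096
R_total = 0.0839 K/W
Q = 153.7120 / 0.0839 = 1831.2678 W

R_total = 0.0839 K/W, Q = 1831.2678 W


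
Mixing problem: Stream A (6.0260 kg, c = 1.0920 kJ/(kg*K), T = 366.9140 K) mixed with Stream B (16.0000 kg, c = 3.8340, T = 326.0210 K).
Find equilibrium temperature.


num = 22413.8702
den = 67.9244
Tf = 329.9826 K

329.9826 K


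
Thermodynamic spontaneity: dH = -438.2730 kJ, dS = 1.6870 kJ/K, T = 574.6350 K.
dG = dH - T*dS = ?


T*dS = 574.6350 * 1.6870 = 969.4092 kJ
dG = -438.2730 - 969.4092 = -1407.6822 kJ (spontaneous)

dG = -1407.6822 kJ, spontaneous


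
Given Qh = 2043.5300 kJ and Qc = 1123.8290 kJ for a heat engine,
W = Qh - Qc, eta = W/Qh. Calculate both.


W = 2043.5300 - 1123.8290 = 919.7010 kJ
eta = 919.7010 / 2043.5300 = 0.4501 = 45.0055%

W = 919.7010 kJ, eta = 45.0055%


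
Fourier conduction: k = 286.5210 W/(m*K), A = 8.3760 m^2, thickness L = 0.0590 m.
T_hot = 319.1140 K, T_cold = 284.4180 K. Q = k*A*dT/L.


dT = 34.6960 K
Q = 286.5210 * 8.3760 * 34.6960 / 0.0590 = 1411303.8439 W

1411303.8439 W


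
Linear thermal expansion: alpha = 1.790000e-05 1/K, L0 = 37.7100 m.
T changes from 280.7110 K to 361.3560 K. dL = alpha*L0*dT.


dT = 80.6450 K
dL = 1.790000e-05 * 37.7100 * 80.6450 = 0.054436 m
L_final = 37.764436 m

dL = 0.054436 m


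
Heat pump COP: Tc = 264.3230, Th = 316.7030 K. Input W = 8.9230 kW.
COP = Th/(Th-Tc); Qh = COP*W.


COP = 316.7030 / 52.3800 = 6.0463
Qh = 6.0463 * 8.9230 = 53.9508 kW

COP = 6.0463, Qh = 53.9508 kW


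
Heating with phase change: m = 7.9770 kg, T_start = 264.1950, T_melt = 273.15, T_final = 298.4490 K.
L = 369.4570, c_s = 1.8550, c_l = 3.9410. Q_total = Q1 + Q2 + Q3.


Q1 (sensible, solid) = 7.9770 * 1.8550 * 8.9550 = 132.5101 kJ
Q2 (latent) = 7.9770 * 369.4570 = 2947.1585 kJ
Q3 (sensible, liquid) = 7.9770 * 3.9410 * 25.2990 = 795.3337 kJ
Q_total = 3875.0023 kJ

3875.0023 kJ


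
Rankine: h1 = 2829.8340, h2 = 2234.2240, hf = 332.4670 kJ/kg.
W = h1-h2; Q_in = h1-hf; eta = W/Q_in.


W = 595.6100 kJ/kg
Q_in = 2497.3670 kJ/kg
eta = 0.2385 = 23.8495%

eta = 23.8495%


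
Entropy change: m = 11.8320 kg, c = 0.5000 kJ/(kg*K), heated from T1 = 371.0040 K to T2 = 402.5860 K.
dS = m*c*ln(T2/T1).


T2/T1 = 1.0851
ln(T2/T1) = 0.0817
dS = 11.8320 * 0.5000 * 0.0817 = 0.4833 kJ/K

0.4833 kJ/K


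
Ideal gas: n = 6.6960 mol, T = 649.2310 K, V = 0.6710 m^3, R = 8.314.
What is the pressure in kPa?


P = nRT/V = 6.6960 * 8.314 * 649.2310 / 0.6710
= 36143.0430 / 0.6710 = 53864.4455 Pa = 53.8644 kPa

53.8644 kPa


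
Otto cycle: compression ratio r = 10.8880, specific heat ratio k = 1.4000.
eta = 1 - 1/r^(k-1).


r^(k-1) = 2.5988
eta = 1 - 1/2.5988 = 0.6152 = 61.5213%

61.5213%


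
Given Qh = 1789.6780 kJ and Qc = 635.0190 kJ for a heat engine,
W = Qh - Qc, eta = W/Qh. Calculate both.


W = 1789.6780 - 635.0190 = 1154.6590 kJ
eta = 1154.6590 / 1789.6780 = 0.6452 = 64.5177%

W = 1154.6590 kJ, eta = 64.5177%


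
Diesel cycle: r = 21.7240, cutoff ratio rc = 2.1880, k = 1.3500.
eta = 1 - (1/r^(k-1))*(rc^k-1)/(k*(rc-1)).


r^(k-1) = 2.9372
rc^k = 2.8778
eta = 0.6014 = 60.1365%

60.1365%


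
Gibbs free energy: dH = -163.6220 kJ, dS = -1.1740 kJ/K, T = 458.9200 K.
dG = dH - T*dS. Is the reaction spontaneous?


T*dS = 458.9200 * -1.1740 = -538.7721 kJ
dG = -163.6220 + 538.7721 = 375.1501 kJ (non-spontaneous)

dG = 375.1501 kJ, non-spontaneous


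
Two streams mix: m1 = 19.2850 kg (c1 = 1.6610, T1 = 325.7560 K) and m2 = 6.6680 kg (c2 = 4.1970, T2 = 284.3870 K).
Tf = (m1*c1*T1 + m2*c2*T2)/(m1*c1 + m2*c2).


num = 18393.4813
den = 60.0180
Tf = 306.4662 K

306.4662 K


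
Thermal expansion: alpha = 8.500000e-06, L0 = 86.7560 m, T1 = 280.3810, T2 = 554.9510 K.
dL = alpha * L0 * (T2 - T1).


dT = 274.5700 K
dL = 8.500000e-06 * 86.7560 * 274.5700 = 0.202475 m
L_final = 86.958475 m

dL = 0.202475 m


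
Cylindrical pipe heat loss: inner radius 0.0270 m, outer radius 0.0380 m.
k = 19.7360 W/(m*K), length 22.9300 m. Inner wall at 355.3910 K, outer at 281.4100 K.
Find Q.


dT = 73.9810 K
ln(ro/ri) = 0.3417
Q = 2*pi*19.7360*22.9300*73.9810 / 0.3417 = 615539.0802 W

615539.0802 W


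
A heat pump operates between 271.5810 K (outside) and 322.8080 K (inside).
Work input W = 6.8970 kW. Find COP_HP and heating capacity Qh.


COP = 322.8080 / 51.2270 = 6.3015
Qh = 6.3015 * 6.8970 = 43.4616 kW

COP = 6.3015, Qh = 43.4616 kW


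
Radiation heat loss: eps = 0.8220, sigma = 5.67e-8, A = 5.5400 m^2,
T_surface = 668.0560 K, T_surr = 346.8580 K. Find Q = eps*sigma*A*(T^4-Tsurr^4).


T^4 = 1.9918e+11
Tsurr^4 = 1.4475e+10
Q = 0.8220 * 5.67e-8 * 5.5400 * 1.8471e+11 = 47692.5352 W

47692.5352 W


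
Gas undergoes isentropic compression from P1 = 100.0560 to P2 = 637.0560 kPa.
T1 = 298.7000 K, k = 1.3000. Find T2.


(k-1)/k = 0.2308
(P2/P1)^exp = 1.5329
T2 = 298.7000 * 1.5329 = 457.8873 K

457.8873 K


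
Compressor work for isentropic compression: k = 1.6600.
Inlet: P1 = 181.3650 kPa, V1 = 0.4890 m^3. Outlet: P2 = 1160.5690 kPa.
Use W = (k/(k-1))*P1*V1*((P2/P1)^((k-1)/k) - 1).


(k-1)/k = 0.3976
(P2/P1)^exp = 2.0917
W = 2.5152 * 181.3650 * 0.4890 * (2.0917 - 1) = 243.5228 kJ

243.5228 kJ


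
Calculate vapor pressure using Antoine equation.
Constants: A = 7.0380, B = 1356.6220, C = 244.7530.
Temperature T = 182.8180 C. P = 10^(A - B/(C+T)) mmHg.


C+T = 427.5710
B/(C+T) = 3.1729
log10(P) = 7.0380 - 3.1729 = 3.8651
P = 10^3.8651 = 7330.6445 mmHg

7330.6445 mmHg


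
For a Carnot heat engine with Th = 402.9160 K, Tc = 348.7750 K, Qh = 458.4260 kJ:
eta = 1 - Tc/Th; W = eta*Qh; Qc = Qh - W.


eta = 1 - 348.7750/402.9160 = 0.1344
W = 0.1344 * 458.4260 = 61.6000 kJ
Qc = 458.4260 - 61.6000 = 396.8260 kJ

eta = 13.4373%, W = 61.6000 kJ, Qc = 396.8260 kJ


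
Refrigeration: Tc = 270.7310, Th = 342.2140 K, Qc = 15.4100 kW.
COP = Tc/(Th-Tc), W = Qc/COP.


COP = 270.7310 / 71.4830 = 3.7873
W = 15.4100 / 3.7873 = 4.0688 kW

COP = 3.7873, W = 4.0688 kW


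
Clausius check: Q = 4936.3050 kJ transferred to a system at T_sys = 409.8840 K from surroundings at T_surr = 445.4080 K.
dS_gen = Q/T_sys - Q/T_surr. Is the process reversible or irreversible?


dS_sys = 4936.3050/409.8840 = 12.0432 kJ/K
dS_surr = -4936.3050/445.4080 = -11.0827 kJ/K
dS_gen = 12.0432 - 11.0827 = 0.9605 kJ/K (irreversible)

dS_gen = 0.9605 kJ/K, irreversible


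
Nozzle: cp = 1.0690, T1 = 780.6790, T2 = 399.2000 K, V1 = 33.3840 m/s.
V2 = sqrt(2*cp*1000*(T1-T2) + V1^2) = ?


dT = 381.4790 K
2*cp*1000*dT = 815602.1020
V1^2 = 1114.4915
V2 = sqrt(816716.5935) = 903.7237 m/s

903.7237 m/s


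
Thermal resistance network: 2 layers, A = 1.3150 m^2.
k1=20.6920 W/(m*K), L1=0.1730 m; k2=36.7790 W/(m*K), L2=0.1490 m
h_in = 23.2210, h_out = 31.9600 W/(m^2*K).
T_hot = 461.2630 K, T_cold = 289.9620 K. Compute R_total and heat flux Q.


R_conv_in = 1/(23.2210*1.3150) = 0.0327
R_1 = 0.1730/(20.6920*1.3150) = 0.0064
R_2 = 0.1490/(36.7790*1.3150) = 0.0031
R_conv_out = 1/(31.9600*1.3150) = 0.0238
R_total = 0.0660 K/W
Q = 171.3010 / 0.0660 = 2596.2019 W

R_total = 0.0660 K/W, Q = 2596.2019 W


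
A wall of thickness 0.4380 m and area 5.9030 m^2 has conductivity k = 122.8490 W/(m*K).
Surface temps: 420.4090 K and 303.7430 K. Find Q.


dT = 116.6660 K
Q = 122.8490 * 5.9030 * 116.6660 / 0.4380 = 193158.8479 W

193158.8479 W


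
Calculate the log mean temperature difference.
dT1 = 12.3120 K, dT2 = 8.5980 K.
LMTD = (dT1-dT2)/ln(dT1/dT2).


dT1/dT2 = 1.4320
ln(dT1/dT2) = 0.3590
LMTD = 3.7140 / 0.3590 = 10.3441 K

10.3441 K


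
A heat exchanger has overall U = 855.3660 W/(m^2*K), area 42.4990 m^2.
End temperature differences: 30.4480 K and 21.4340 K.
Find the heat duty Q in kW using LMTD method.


LMTD = 25.6778 K
Q = 855.3660 * 42.4990 * 25.6778 = 933446.2948 W = 933.4463 kW

933.4463 kW


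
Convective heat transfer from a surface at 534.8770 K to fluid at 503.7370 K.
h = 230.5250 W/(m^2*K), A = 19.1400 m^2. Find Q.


dT = 31.1400 K
Q = 230.5250 * 19.1400 * 31.1400 = 137397.4183 W

137397.4183 W


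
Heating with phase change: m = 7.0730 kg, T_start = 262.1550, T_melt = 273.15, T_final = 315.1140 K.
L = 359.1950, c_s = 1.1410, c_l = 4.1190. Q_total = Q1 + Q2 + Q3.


Q1 (sensible, solid) = 7.0730 * 1.1410 * 10.9950 = 88.7329 kJ
Q2 (latent) = 7.0730 * 359.1950 = 2540.5862 kJ
Q3 (sensible, liquid) = 7.0730 * 4.1190 * 41.9640 = 1222.5660 kJ
Q_total = 3851.8851 kJ

3851.8851 kJ


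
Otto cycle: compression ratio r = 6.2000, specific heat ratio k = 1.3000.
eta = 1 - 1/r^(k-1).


r^(k-1) = 1.7287
eta = 1 - 1/1.7287 = 0.4215 = 42.1528%

42.1528%


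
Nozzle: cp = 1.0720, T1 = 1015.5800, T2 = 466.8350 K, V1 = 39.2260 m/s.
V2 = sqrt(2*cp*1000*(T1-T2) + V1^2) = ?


dT = 548.7450 K
2*cp*1000*dT = 1176509.2800
V1^2 = 1538.6791
V2 = sqrt(1178047.9591) = 1085.3792 m/s

1085.3792 m/s


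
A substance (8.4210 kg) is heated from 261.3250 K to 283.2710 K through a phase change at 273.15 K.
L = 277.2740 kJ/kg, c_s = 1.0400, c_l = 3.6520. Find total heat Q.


Q1 (sensible, solid) = 8.4210 * 1.0400 * 11.8250 = 103.5615 kJ
Q2 (latent) = 8.4210 * 277.2740 = 2334.9244 kJ
Q3 (sensible, liquid) = 8.4210 * 3.6520 * 10.1210 = 311.2561 kJ
Q_total = 2749.7419 kJ

2749.7419 kJ


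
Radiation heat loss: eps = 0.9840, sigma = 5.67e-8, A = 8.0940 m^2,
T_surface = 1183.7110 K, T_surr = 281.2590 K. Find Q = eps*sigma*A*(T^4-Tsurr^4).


T^4 = 1.9633e+12
Tsurr^4 = 6.2579e+09
Q = 0.9840 * 5.67e-8 * 8.0940 * 1.9570e+12 = 883766.6108 W

883766.6108 W


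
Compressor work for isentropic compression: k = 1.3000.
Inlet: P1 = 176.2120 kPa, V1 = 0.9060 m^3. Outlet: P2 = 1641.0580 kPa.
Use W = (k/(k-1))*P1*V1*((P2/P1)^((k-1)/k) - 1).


(k-1)/k = 0.2308
(P2/P1)^exp = 1.6735
W = 4.3333 * 176.2120 * 0.9060 * (1.6735 - 1) = 465.9598 kJ

465.9598 kJ


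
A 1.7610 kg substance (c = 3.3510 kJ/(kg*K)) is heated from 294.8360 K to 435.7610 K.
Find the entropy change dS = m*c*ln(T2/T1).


T2/T1 = 1.4780
ln(T2/T1) = 0.3907
dS = 1.7610 * 3.3510 * 0.3907 = 2.3054 kJ/K

2.3054 kJ/K


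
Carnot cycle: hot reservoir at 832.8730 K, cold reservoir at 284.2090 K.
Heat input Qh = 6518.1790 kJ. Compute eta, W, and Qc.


eta = 1 - 284.2090/832.8730 = 0.6588
W = 0.6588 * 6518.1790 = 4293.9202 kJ
Qc = 6518.1790 - 4293.9202 = 2224.2588 kJ

eta = 65.8761%, W = 4293.9202 kJ, Qc = 2224.2588 kJ


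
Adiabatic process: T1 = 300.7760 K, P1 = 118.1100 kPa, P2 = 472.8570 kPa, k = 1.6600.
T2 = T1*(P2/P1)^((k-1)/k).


(k-1)/k = 0.3976
(P2/P1)^exp = 1.7359
T2 = 300.7760 * 1.7359 = 522.1181 K

522.1181 K


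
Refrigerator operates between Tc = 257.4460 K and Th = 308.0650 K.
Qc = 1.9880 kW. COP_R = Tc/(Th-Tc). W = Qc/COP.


COP = 257.4460 / 50.6190 = 5.0860
W = 1.9880 / 5.0860 = 0.3909 kW

COP = 5.0860, W = 0.3909 kW


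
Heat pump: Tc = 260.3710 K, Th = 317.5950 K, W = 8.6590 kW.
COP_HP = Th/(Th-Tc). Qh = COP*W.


COP = 317.5950 / 57.2240 = 5.5500
Qh = 5.5500 * 8.6590 = 48.0577 kW

COP = 5.5500, Qh = 48.0577 kW


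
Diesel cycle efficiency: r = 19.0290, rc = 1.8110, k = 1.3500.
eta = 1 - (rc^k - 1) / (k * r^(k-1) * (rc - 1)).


r^(k-1) = 2.8041
rc^k = 2.2294
eta = 0.5996 = 59.9552%

59.9552%


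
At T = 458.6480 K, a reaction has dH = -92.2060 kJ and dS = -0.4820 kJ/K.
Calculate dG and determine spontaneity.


T*dS = 458.6480 * -0.4820 = -221.0683 kJ
dG = -92.2060 + 221.0683 = 128.8623 kJ (non-spontaneous)

dG = 128.8623 kJ, non-spontaneous


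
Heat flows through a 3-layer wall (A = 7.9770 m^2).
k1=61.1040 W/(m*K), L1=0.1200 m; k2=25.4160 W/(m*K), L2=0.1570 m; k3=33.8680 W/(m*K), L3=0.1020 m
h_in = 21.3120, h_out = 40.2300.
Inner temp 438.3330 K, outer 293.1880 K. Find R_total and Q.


R_conv_in = 1/(21.3120*7.9770) = 0.0059
R_1 = 0.1200/(61.1040*7.9770) = 0.0002
R_2 = 0.1570/(25.4160*7.9770) = 0.0008
R_3 = 0.1020/(33.8680*7.9770) = 0.0004
R_conv_out = 1/(40.2300*7.9770) = 0.0031
R_total = 0.0104 K/W
Q = 145.1450 / 0.0104 = 13961.1366 W

R_total = 0.0104 K/W, Q = 13961.1366 W


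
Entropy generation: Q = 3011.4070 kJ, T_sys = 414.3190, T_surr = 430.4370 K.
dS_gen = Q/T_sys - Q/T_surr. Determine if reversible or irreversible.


dS_sys = 3011.4070/414.3190 = 7.2683 kJ/K
dS_surr = -3011.4070/430.4370 = -6.9962 kJ/K
dS_gen = 7.2683 - 6.9962 = 0.2722 kJ/K (irreversible)

dS_gen = 0.2722 kJ/K, irreversible


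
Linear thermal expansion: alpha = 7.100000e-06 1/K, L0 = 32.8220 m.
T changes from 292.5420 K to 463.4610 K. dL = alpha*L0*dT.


dT = 170.9190 K
dL = 7.100000e-06 * 32.8220 * 170.9190 = 0.039830 m
L_final = 32.861830 m

dL = 0.039830 m


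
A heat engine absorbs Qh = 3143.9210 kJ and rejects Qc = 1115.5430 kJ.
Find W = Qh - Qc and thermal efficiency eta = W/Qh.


W = 3143.9210 - 1115.5430 = 2028.3780 kJ
eta = 2028.3780 / 3143.9210 = 0.6452 = 64.5175%

W = 2028.3780 kJ, eta = 64.5175%


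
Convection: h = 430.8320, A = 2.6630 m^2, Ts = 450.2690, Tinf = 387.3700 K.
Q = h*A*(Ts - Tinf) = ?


dT = 62.8990 K
Q = 430.8320 * 2.6630 * 62.8990 = 72164.3759 W

72164.3759 W


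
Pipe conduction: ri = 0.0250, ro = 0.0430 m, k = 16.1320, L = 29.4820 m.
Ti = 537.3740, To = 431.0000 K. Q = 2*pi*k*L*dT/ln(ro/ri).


dT = 106.3740 K
ln(ro/ri) = 0.5423
Q = 2*pi*16.1320*29.4820*106.3740 / 0.5423 = 586140.1308 W

586140.1308 W


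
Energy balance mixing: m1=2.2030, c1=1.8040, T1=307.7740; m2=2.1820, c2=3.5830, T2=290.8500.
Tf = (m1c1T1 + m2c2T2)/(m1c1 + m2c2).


num = 3497.0553
den = 11.7923
Tf = 296.5537 K

296.5537 K


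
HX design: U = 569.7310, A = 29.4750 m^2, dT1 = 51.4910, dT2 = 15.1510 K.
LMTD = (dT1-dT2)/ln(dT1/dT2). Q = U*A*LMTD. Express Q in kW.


LMTD = 29.7055 K
Q = 569.7310 * 29.4750 * 29.7055 = 498839.9583 W = 498.8400 kW

498.8400 kW


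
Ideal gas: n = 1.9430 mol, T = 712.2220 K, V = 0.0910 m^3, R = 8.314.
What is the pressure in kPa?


P = nRT/V = 1.9430 * 8.314 * 712.2220 / 0.0910
= 11505.3068 / 0.0910 = 126431.9432 Pa = 126.4319 kPa

126.4319 kPa


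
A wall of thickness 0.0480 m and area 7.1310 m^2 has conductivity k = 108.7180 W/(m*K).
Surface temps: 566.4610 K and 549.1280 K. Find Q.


dT = 17.3330 K
Q = 108.7180 * 7.1310 * 17.3330 / 0.0480 = 279952.5260 W

279952.5260 W


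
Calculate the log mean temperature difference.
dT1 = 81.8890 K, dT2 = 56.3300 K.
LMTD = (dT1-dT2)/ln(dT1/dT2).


dT1/dT2 = 1.4537
ln(dT1/dT2) = 0.3741
LMTD = 25.5590 / 0.3741 = 68.3145 K

68.3145 K


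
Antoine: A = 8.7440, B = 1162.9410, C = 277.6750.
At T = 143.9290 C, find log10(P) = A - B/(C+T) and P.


C+T = 421.6040
B/(C+T) = 2.7584
log10(P) = 8.7440 - 2.7584 = 5.9856
P = 10^5.9856 = 967447.0711 mmHg

967447.0711 mmHg


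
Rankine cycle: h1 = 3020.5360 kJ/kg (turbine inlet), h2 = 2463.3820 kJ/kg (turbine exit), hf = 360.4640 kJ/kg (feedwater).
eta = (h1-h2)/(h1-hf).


W = 557.1540 kJ/kg
Q_in = 2660.0720 kJ/kg
eta = 0.2095 = 20.9451%

eta = 20.9451%


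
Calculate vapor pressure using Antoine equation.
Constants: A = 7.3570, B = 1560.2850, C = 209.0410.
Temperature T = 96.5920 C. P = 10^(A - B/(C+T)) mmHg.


C+T = 305.6330
B/(C+T) = 5.1051
log10(P) = 7.3570 - 5.1051 = 2.2519
P = 10^2.2519 = 178.6104 mmHg

178.6104 mmHg


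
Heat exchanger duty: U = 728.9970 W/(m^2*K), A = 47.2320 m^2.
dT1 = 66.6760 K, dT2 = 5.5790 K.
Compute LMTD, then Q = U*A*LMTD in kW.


LMTD = 24.6276 K
Q = 728.9970 * 47.2320 * 24.6276 = 847976.8412 W = 847.9768 kW

847.9768 kW


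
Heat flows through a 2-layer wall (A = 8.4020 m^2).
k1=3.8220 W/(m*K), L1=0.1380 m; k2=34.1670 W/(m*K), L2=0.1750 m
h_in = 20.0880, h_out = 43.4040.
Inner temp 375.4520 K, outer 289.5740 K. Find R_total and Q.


R_conv_in = 1/(20.0880*8.4020) = 0.0059
R_1 = 0.1380/(3.8220*8.4020) = 0.0043
R_2 = 0.1750/(34.1670*8.4020) = 0.0006
R_conv_out = 1/(43.4040*8.4020) = 0.0027
R_total = 0.0136 K/W
Q = 85.8780 / 0.0136 = 6326.6418 W

R_total = 0.0136 K/W, Q = 6326.6418 W


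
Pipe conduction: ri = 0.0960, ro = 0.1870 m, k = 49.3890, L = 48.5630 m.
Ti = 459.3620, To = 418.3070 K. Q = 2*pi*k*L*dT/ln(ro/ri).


dT = 41.0550 K
ln(ro/ri) = 0.6668
Q = 2*pi*49.3890*48.5630*41.0550 / 0.6668 = 927922.8095 W

927922.8095 W


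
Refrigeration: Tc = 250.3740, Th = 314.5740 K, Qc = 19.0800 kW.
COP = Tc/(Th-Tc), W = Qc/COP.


COP = 250.3740 / 64.2000 = 3.8999
W = 19.0800 / 3.8999 = 4.8924 kW

COP = 3.8999, W = 4.8924 kW


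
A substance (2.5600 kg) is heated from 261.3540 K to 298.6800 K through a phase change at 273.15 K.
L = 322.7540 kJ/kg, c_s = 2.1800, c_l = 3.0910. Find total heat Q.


Q1 (sensible, solid) = 2.5600 * 2.1800 * 11.7960 = 65.8311 kJ
Q2 (latent) = 2.5600 * 322.7540 = 826.2502 kJ
Q3 (sensible, liquid) = 2.5600 * 3.0910 * 25.5300 = 202.0179 kJ
Q_total = 1094.0992 kJ

1094.0992 kJ


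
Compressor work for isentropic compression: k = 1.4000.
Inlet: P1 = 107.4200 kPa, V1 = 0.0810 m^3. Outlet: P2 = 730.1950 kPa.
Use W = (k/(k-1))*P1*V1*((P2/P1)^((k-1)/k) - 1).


(k-1)/k = 0.2857
(P2/P1)^exp = 1.7291
W = 3.5000 * 107.4200 * 0.0810 * (1.7291 - 1) = 22.2031 kJ

22.2031 kJ


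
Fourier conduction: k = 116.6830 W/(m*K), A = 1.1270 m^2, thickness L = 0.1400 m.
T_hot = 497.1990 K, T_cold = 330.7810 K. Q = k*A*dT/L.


dT = 166.4180 K
Q = 116.6830 * 1.1270 * 166.4180 / 0.1400 = 156316.1195 W

156316.1195 W


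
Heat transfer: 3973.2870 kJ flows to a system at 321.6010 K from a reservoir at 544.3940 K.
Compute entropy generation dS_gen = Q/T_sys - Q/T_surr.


dS_sys = 3973.2870/321.6010 = 12.3547 kJ/K
dS_surr = -3973.2870/544.3940 = -7.2986 kJ/K
dS_gen = 12.3547 - 7.2986 = 5.0562 kJ/K (irreversible)

dS_gen = 5.0562 kJ/K, irreversible


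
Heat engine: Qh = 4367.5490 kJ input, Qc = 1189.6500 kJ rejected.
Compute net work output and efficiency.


W = 4367.5490 - 1189.6500 = 3177.8990 kJ
eta = 3177.8990 / 4367.5490 = 0.7276 = 72.7616%

W = 3177.8990 kJ, eta = 72.7616%


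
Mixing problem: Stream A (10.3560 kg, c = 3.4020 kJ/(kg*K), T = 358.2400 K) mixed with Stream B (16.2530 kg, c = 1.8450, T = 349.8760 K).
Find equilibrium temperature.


num = 23112.8500
den = 65.2179
Tf = 354.3943 K

354.3943 K


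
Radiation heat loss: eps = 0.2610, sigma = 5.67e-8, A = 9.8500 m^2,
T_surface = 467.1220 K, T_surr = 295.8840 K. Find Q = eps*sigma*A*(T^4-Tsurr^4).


T^4 = 4.7613e+10
Tsurr^4 = 7.6645e+09
Q = 0.2610 * 5.67e-8 * 9.8500 * 3.9948e+10 = 5823.1073 W

5823.1073 W


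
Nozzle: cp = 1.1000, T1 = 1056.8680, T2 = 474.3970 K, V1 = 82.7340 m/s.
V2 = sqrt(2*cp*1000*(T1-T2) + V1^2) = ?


dT = 582.4710 K
2*cp*1000*dT = 1281436.2000
V1^2 = 6844.9148
V2 = sqrt(1288281.1148) = 1135.0247 m/s

1135.0247 m/s


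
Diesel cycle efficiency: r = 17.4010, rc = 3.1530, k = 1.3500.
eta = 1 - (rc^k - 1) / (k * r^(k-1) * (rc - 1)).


r^(k-1) = 2.7177
rc^k = 4.7128
eta = 0.5300 = 52.9975%

52.9975%


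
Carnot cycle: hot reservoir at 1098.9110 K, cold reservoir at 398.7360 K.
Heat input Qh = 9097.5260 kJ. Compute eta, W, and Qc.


eta = 1 - 398.7360/1098.9110 = 0.6372
W = 0.6372 * 9097.5260 = 5796.5206 kJ
Qc = 9097.5260 - 5796.5206 = 3301.0054 kJ

eta = 63.7154%, W = 5796.5206 kJ, Qc = 3301.0054 kJ


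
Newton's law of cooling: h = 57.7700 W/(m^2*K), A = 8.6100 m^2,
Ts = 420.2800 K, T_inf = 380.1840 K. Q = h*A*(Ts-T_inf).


dT = 40.0960 K
Q = 57.7700 * 8.6100 * 40.0960 = 19943.7384 W

19943.7384 W


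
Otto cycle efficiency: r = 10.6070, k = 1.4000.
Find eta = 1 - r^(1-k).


r^(k-1) = 2.5718
eta = 1 - 1/2.5718 = 0.6112 = 61.1167%

61.1167%


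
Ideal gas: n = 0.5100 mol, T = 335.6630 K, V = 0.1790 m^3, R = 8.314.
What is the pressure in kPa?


P = nRT/V = 0.5100 * 8.314 * 335.6630 / 0.1790
= 1423.2581 / 0.1790 = 7951.1626 Pa = 7.9512 kPa

7.9512 kPa


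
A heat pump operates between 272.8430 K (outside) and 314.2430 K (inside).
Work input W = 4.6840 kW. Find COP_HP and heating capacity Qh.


COP = 314.2430 / 41.4000 = 7.5904
Qh = 7.5904 * 4.6840 = 35.5535 kW

COP = 7.5904, Qh = 35.5535 kW


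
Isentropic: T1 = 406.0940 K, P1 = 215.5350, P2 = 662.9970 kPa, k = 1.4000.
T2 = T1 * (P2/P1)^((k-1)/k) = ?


(k-1)/k = 0.2857
(P2/P1)^exp = 1.3786
T2 = 406.0940 * 1.3786 = 559.8264 K

559.8264 K


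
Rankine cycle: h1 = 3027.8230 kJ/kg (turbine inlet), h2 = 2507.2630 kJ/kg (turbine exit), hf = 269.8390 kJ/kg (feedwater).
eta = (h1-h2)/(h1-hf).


W = 520.5600 kJ/kg
Q_in = 2757.9840 kJ/kg
eta = 0.1887 = 18.8747%

eta = 18.8747%


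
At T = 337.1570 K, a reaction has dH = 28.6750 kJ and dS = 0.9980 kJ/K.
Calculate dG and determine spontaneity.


T*dS = 337.1570 * 0.9980 = 336.4827 kJ
dG = 28.6750 - 336.4827 = -307.8077 kJ (spontaneous)

dG = -307.8077 kJ, spontaneous


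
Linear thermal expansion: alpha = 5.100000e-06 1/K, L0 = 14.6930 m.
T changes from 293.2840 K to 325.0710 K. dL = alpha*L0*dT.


dT = 31.7870 K
dL = 5.100000e-06 * 14.6930 * 31.7870 = 0.002382 m
L_final = 14.695382 m

dL = 0.002382 m


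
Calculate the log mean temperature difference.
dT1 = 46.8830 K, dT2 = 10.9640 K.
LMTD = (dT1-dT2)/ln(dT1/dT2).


dT1/dT2 = 4.2761
ln(dT1/dT2) = 1.4530
LMTD = 35.9190 / 1.4530 = 24.7199 K

24.7199 K


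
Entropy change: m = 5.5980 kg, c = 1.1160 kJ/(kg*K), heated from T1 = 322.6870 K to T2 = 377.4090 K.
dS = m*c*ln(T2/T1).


T2/T1 = 1.1696
ln(T2/T1) = 0.1566
dS = 5.5980 * 1.1160 * 0.1566 = 0.9786 kJ/K

0.9786 kJ/K


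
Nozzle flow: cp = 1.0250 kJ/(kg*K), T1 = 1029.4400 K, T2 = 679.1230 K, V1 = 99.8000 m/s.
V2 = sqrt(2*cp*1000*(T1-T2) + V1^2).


dT = 350.3170 K
2*cp*1000*dT = 718149.8500
V1^2 = 9960.0400
V2 = sqrt(728109.8900) = 853.2936 m/s

853.2936 m/s


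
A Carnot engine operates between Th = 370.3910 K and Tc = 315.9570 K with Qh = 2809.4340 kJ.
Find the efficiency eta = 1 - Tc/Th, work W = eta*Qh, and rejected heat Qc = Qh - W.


eta = 1 - 315.9570/370.3910 = 0.1470
W = 0.1470 * 2809.4340 = 412.8846 kJ
Qc = 2809.4340 - 412.8846 = 2396.5494 kJ

eta = 14.6964%, W = 412.8846 kJ, Qc = 2396.5494 kJ


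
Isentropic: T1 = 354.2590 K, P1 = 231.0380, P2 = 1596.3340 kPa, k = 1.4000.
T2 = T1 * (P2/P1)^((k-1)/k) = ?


(k-1)/k = 0.2857
(P2/P1)^exp = 1.7372
T2 = 354.2590 * 1.7372 = 615.4050 K

615.4050 K


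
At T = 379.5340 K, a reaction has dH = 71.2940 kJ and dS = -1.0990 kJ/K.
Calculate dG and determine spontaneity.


T*dS = 379.5340 * -1.0990 = -417.1079 kJ
dG = 71.2940 + 417.1079 = 488.4019 kJ (non-spontaneous)

dG = 488.4019 kJ, non-spontaneous


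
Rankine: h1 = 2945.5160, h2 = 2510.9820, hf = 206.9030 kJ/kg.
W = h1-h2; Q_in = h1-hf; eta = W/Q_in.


W = 434.5340 kJ/kg
Q_in = 2738.6130 kJ/kg
eta = 0.1587 = 15.8669%

eta = 15.8669%


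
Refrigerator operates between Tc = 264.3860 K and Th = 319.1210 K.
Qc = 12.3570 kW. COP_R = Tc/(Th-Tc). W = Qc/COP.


COP = 264.3860 / 54.7350 = 4.8303
W = 12.3570 / 4.8303 = 2.5582 kW

COP = 4.8303, W = 2.5582 kW


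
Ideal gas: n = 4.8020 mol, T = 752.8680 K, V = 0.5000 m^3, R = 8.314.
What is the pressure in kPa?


P = nRT/V = 4.8020 * 8.314 * 752.8680 / 0.5000
= 30057.3725 / 0.5000 = 60114.7451 Pa = 60.1147 kPa

60.1147 kPa


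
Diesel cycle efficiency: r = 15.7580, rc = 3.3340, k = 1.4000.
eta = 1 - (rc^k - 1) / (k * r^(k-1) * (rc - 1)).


r^(k-1) = 3.0130
rc^k = 5.3970
eta = 0.5534 = 55.3392%

55.3392%


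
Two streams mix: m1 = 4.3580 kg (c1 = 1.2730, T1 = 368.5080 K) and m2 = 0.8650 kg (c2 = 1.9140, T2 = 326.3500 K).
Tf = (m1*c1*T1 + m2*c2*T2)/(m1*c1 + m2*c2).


num = 2584.6927
den = 7.2033
Tf = 358.8184 K

358.8184 K


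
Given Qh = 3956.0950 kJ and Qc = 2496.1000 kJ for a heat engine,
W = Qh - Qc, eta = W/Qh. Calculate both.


W = 3956.0950 - 2496.1000 = 1459.9950 kJ
eta = 1459.9950 / 3956.0950 = 0.3690 = 36.9050%

W = 1459.9950 kJ, eta = 36.9050%


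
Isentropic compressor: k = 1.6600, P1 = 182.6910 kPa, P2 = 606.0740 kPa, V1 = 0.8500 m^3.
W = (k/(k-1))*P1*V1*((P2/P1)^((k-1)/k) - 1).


(k-1)/k = 0.3976
(P2/P1)^exp = 1.6109
W = 2.5152 * 182.6910 * 0.8500 * (1.6109 - 1) = 238.5997 kJ

238.5997 kJ


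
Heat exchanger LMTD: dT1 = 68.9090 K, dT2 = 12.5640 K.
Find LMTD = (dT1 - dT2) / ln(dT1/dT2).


dT1/dT2 = 5.4846
ln(dT1/dT2) = 1.7020
LMTD = 56.3450 / 1.7020 = 33.1061 K

33.1061 K


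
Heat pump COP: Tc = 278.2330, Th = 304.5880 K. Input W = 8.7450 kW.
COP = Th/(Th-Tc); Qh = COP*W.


COP = 304.5880 / 26.3550 = 11.5571
Qh = 11.5571 * 8.7450 = 101.0670 kW

COP = 11.5571, Qh = 101.0670 kW


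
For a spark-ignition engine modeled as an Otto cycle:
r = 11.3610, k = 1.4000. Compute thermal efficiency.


r^(k-1) = 2.6434
eta = 1 - 1/2.6434 = 0.6217 = 62.1703%

62.1703%


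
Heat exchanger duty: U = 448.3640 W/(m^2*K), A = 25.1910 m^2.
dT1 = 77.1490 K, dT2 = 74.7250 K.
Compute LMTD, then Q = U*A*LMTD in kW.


LMTD = 75.9306 K
Q = 448.3640 * 25.1910 * 75.9306 = 857615.6490 W = 857.6156 kW

857.6156 kW


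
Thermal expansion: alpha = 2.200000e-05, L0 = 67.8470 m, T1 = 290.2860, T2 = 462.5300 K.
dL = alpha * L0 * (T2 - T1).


dT = 172.2440 K
dL = 2.200000e-05 * 67.8470 * 172.2440 = 0.257097 m
L_final = 68.104097 m

dL = 0.257097 m


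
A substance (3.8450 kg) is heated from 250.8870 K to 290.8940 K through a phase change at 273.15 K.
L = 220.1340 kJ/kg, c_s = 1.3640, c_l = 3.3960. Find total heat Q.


Q1 (sensible, solid) = 3.8450 * 1.3640 * 22.2630 = 116.7601 kJ
Q2 (latent) = 3.8450 * 220.1340 = 846.4152 kJ
Q3 (sensible, liquid) = 3.8450 * 3.3960 * 17.7440 = 231.6944 kJ
Q_total = 1194.8697 kJ

1194.8697 kJ


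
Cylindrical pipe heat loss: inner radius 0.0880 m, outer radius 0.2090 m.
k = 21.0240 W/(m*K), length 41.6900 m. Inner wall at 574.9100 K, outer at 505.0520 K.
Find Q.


dT = 69.8580 K
ln(ro/ri) = 0.8650
Q = 2*pi*21.0240*41.6900*69.8580 / 0.8650 = 444762.7822 W

444762.7822 W


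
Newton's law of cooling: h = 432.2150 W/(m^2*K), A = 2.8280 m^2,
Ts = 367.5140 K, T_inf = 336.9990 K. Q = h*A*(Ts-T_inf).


dT = 30.5150 K
Q = 432.2150 * 2.8280 * 30.5150 = 37298.6072 W

37298.6072 W


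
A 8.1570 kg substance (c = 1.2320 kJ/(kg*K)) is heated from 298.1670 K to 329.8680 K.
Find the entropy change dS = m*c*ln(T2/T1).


T2/T1 = 1.1063
ln(T2/T1) = 0.1010
dS = 8.1570 * 1.2320 * 0.1010 = 1.0154 kJ/K

1.0154 kJ/K


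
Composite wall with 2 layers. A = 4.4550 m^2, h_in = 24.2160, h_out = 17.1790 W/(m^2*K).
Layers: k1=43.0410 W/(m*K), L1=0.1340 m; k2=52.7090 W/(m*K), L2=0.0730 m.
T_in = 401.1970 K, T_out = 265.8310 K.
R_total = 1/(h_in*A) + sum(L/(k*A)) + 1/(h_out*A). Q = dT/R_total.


R_conv_in = 1/(24.2160*4.4550) = 0.0093
R_1 = 0.1340/(43.0410*4.4550) = 0.0007
R_2 = 0.0730/(52.7090*4.4550) = 0.0003
R_conv_out = 1/(17.1790*4.4550) = 0.0131
R_total = 0.0233 K/W
Q = 135.3660 / 0.0233 = 5798.3939 W

R_total = 0.0233 K/W, Q = 5798.3939 W


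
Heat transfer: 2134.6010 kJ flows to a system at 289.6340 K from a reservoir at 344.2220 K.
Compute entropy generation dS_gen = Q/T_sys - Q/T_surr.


dS_sys = 2134.6010/289.6340 = 7.3700 kJ/K
dS_surr = -2134.6010/344.2220 = -6.2012 kJ/K
dS_gen = 7.3700 - 6.2012 = 1.1688 kJ/K (irreversible)

dS_gen = 1.1688 kJ/K, irreversible


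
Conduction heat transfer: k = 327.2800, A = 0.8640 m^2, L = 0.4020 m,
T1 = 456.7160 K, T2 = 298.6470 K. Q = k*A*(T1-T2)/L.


dT = 158.0690 K
Q = 327.2800 * 0.8640 * 158.0690 / 0.4020 = 111186.9614 W

111186.9614 W


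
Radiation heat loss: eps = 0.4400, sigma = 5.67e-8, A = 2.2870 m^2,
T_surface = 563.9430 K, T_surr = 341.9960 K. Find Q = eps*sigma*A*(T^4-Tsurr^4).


T^4 = 1.0114e+11
Tsurr^4 = 1.3680e+10
Q = 0.4400 * 5.67e-8 * 2.2870 * 8.7464e+10 = 4990.3657 W

4990.3657 W


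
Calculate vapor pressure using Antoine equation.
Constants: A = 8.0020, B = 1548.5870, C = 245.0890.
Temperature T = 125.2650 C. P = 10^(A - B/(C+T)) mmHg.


C+T = 370.3540
B/(C+T) = 4.1814
log10(P) = 8.0020 - 4.1814 = 3.8206
P = 10^3.8206 = 6616.5300 mmHg

6616.5300 mmHg


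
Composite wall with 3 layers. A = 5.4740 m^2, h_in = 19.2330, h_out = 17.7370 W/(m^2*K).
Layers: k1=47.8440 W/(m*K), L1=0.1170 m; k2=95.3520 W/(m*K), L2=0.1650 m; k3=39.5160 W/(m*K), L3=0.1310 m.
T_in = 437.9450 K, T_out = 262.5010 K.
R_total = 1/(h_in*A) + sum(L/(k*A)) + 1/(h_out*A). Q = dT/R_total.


R_conv_in = 1/(19.2330*5.4740) = 0.0095
R_1 = 0.1170/(47.8440*5.4740) = 0.0004
R_2 = 0.1650/(95.3520*5.4740) = 0.0003
R_3 = 0.1310/(39.5160*5.4740) = 0.0006
R_conv_out = 1/(17.7370*5.4740) = 0.0103
R_total = 0.0212 K/W
Q = 175.4440 / 0.0212 = 8288.8398 W

R_total = 0.0212 K/W, Q = 8288.8398 W


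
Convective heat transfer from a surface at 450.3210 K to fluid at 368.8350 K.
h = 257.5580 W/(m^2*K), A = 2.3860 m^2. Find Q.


dT = 81.4860 K
Q = 257.5580 * 2.3860 * 81.4860 = 50075.8677 W

50075.8677 W


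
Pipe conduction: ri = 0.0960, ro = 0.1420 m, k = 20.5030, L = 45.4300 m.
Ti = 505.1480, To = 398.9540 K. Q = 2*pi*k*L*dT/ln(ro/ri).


dT = 106.1940 K
ln(ro/ri) = 0.3915
Q = 2*pi*20.5030*45.4300*106.1940 / 0.3915 = 1587565.5812 W

1587565.5812 W


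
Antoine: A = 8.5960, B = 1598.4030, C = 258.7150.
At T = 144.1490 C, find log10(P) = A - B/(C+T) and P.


C+T = 402.8640
B/(C+T) = 3.9676
log10(P) = 8.5960 - 3.9676 = 4.6284
P = 10^4.6284 = 42501.1335 mmHg

42501.1335 mmHg


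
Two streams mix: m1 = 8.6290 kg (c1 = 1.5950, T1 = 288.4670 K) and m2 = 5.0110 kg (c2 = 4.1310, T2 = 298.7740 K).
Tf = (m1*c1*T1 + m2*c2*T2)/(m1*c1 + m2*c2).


num = 10154.9984
den = 34.4637
Tf = 294.6578 K

294.6578 K


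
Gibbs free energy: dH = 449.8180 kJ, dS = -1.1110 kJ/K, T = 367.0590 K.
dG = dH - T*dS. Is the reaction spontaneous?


T*dS = 367.0590 * -1.1110 = -407.8025 kJ
dG = 449.8180 + 407.8025 = 857.6205 kJ (non-spontaneous)

dG = 857.6205 kJ, non-spontaneous


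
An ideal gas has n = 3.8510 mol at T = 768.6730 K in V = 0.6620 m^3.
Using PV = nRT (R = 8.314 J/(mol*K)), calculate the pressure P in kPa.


P = nRT/V = 3.8510 * 8.314 * 768.6730 / 0.6620
= 24610.7679 / 0.6620 = 37176.3866 Pa = 37.1764 kPa

37.1764 kPa


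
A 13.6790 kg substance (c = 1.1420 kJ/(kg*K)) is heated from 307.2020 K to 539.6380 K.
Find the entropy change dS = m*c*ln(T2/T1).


T2/T1 = 1.7566
ln(T2/T1) = 0.5634
dS = 13.6790 * 1.1420 * 0.5634 = 8.8010 kJ/K

8.8010 kJ/K


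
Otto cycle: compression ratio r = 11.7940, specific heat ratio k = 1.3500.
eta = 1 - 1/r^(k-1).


r^(k-1) = 2.3718
eta = 1 - 1/2.3718 = 0.5784 = 57.8383%

57.8383%


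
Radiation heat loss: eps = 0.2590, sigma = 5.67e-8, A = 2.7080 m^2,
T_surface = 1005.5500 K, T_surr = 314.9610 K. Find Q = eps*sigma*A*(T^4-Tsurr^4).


T^4 = 1.0224e+12
Tsurr^4 = 9.8407e+09
Q = 0.2590 * 5.67e-8 * 2.7080 * 1.0125e+12 = 40266.6704 W

40266.6704 W


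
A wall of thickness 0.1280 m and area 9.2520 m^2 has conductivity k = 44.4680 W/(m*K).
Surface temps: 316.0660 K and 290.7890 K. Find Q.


dT = 25.2770 K
Q = 44.4680 * 9.2520 * 25.2770 / 0.1280 = 81245.3998 W

81245.3998 W


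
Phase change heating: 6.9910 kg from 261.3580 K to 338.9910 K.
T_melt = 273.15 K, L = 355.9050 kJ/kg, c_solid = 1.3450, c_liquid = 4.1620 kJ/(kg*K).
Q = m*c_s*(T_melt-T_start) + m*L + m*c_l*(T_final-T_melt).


Q1 (sensible, solid) = 6.9910 * 1.3450 * 11.7920 = 110.8789 kJ
Q2 (latent) = 6.9910 * 355.9050 = 2488.1319 kJ
Q3 (sensible, liquid) = 6.9910 * 4.1620 * 65.8410 = 1915.7454 kJ
Q_total = 4514.7562 kJ

4514.7562 kJ


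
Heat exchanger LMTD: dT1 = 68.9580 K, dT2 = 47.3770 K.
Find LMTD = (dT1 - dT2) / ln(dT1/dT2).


dT1/dT2 = 1.4555
ln(dT1/dT2) = 0.3754
LMTD = 21.5810 / 0.3754 = 57.4940 K

57.4940 K


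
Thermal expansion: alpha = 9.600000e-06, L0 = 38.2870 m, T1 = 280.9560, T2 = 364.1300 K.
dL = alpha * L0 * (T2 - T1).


dT = 83.1740 K
dL = 9.600000e-06 * 38.2870 * 83.1740 = 0.030571 m
L_final = 38.317571 m

dL = 0.030571 m


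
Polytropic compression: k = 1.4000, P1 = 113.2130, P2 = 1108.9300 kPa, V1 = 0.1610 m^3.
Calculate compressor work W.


(k-1)/k = 0.2857
(P2/P1)^exp = 1.9193
W = 3.5000 * 113.2130 * 0.1610 * (1.9193 - 1) = 58.6479 kJ

58.6479 kJ


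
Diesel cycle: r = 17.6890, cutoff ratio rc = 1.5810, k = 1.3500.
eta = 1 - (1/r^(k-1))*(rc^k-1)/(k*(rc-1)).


r^(k-1) = 2.7334
rc^k = 1.8559
eta = 0.6008 = 60.0769%

60.0769%


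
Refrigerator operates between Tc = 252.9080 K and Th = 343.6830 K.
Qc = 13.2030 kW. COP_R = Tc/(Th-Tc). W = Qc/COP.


COP = 252.9080 / 90.7750 = 2.7861
W = 13.2030 / 2.7861 = 4.7389 kW

COP = 2.7861, W = 4.7389 kW


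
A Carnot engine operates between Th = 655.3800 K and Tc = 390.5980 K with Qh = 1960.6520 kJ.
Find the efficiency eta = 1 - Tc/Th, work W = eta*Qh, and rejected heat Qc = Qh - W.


eta = 1 - 390.5980/655.3800 = 0.4040
W = 0.4040 * 1960.6520 = 792.1288 kJ
Qc = 1960.6520 - 792.1288 = 1168.5232 kJ

eta = 40.4013%, W = 792.1288 kJ, Qc = 1168.5232 kJ


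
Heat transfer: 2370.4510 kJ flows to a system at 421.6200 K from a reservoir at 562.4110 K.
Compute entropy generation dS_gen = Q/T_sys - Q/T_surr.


dS_sys = 2370.4510/421.6200 = 5.6222 kJ/K
dS_surr = -2370.4510/562.4110 = -4.2148 kJ/K
dS_gen = 5.6222 - 4.2148 = 1.4074 kJ/K (irreversible)

dS_gen = 1.4074 kJ/K, irreversible


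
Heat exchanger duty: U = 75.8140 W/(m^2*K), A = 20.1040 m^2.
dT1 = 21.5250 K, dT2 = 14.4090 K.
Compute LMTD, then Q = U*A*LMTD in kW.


LMTD = 17.7296 K
Q = 75.8140 * 20.1040 * 17.7296 = 27022.8737 W = 27.0229 kW

27.0229 kW


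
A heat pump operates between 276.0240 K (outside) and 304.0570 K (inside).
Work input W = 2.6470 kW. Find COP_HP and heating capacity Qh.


COP = 304.0570 / 28.0330 = 10.8464
Qh = 10.8464 * 2.6470 = 28.7104 kW

COP = 10.8464, Qh = 28.7104 kW


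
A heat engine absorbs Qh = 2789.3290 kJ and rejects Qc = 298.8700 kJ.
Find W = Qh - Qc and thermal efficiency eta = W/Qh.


W = 2789.3290 - 298.8700 = 2490.4590 kJ
eta = 2490.4590 / 2789.3290 = 0.8929 = 89.2852%

W = 2490.4590 kJ, eta = 89.2852%


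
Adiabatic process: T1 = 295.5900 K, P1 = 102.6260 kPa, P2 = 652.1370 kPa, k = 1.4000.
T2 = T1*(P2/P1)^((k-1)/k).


(k-1)/k = 0.2857
(P2/P1)^exp = 1.6961
T2 = 295.5900 * 1.6961 = 501.3506 K

501.3506 K


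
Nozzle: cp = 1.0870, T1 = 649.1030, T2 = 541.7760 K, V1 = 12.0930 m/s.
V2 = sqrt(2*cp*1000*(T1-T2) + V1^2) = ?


dT = 107.3270 K
2*cp*1000*dT = 233328.8980
V1^2 = 146.2406
V2 = sqrt(233475.1386) = 483.1927 m/s

483.1927 m/s


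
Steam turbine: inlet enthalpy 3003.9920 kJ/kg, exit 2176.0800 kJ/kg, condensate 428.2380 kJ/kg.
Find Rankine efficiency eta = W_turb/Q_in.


W = 827.9120 kJ/kg
Q_in = 2575.7540 kJ/kg
eta = 0.3214 = 32.1425%

eta = 32.1425%


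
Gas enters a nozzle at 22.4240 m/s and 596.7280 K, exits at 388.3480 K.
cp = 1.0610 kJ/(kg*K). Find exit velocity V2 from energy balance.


dT = 208.3800 K
2*cp*1000*dT = 442182.3600
V1^2 = 502.8358
V2 = sqrt(442685.1958) = 665.3459 m/s

665.3459 m/s


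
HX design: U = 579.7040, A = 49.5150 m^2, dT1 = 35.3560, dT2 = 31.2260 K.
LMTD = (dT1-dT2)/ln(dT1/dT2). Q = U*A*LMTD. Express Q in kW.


LMTD = 33.2483 K
Q = 579.7040 * 49.5150 * 33.2483 = 954359.4927 W = 954.3595 kW

954.3595 kW


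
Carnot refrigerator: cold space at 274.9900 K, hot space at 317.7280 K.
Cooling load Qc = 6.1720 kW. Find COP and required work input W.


COP = 274.9900 / 42.7380 = 6.4343
W = 6.1720 / 6.4343 = 0.9592 kW

COP = 6.4343, W = 0.9592 kW


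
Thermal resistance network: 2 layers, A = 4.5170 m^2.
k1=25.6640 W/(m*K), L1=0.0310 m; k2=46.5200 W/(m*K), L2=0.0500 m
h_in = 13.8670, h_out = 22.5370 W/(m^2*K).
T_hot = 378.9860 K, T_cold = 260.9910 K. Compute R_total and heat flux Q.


R_conv_in = 1/(13.8670*4.5170) = 0.0160
R_1 = 0.0310/(25.6640*4.5170) = 0.0003
R_2 = 0.0500/(46.5200*4.5170) = 0.0002
R_conv_out = 1/(22.5370*4.5170) = 0.0098
R_total = 0.0263 K/W
Q = 117.9950 / 0.0263 = 4487.6067 W

R_total = 0.0263 K/W, Q = 4487.6067 W


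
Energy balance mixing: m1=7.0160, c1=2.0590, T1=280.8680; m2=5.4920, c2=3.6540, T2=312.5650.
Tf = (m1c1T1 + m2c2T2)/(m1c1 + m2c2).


num = 10329.8853
den = 34.5137
Tf = 299.2980 K

299.2980 K


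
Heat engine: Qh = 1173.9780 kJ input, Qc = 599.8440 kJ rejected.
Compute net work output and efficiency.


W = 1173.9780 - 599.8440 = 574.1340 kJ
eta = 574.1340 / 1173.9780 = 0.4891 = 48.9050%

W = 574.1340 kJ, eta = 48.9050%


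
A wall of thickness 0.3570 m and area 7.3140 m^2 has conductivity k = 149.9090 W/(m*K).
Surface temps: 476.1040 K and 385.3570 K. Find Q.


dT = 90.7470 K
Q = 149.9090 * 7.3140 * 90.7470 / 0.3570 = 278706.2601 W

278706.2601 W
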